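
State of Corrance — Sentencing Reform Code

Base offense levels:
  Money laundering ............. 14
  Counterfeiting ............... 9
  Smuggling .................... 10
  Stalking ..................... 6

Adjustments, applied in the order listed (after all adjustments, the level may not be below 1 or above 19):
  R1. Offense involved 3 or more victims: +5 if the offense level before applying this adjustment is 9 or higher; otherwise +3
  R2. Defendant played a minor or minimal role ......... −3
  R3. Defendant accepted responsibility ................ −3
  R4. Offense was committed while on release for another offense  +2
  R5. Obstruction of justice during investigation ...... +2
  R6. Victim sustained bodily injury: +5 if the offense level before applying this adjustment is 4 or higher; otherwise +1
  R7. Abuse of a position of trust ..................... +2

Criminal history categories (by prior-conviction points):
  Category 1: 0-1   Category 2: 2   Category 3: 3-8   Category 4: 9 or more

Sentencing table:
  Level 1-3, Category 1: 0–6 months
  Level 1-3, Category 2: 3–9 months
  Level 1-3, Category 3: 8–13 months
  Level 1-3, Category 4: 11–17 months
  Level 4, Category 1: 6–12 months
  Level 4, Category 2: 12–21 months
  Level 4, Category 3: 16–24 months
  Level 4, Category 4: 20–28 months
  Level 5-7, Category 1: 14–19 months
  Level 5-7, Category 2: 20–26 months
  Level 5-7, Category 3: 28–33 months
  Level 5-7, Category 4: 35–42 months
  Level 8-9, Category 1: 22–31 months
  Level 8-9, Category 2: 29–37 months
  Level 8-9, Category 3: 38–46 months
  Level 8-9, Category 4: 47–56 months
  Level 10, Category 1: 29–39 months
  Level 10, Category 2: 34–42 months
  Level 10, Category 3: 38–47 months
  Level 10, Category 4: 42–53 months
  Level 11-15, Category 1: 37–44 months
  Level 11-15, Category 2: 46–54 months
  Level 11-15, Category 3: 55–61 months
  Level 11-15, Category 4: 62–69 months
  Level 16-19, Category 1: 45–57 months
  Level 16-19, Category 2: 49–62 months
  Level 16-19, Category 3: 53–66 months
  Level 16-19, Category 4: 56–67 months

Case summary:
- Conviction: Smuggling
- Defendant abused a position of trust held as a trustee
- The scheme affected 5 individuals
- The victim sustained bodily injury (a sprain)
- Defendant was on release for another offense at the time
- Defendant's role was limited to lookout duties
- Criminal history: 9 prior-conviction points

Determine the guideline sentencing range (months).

Base offense level for smuggling: 10.
R1 applies (level before this adjustment is 10 ≥ 9, so +5): 10 + 5 = 15.
R2 applies: 15 − 3 = 12.
R3 does not apply.
R4 applies: 12 + 2 = 14.
R5 does not apply.
R6 applies (level before this adjustment is 14 ≥ 4, so +5): 14 + 5 = 19.
R7 applies: 19 + 2 = 21.
Level 21 exceeds the maximum of 19; capped at 19.
Final offense level: 19.
Criminal history: 9 prior points → Category 4 (9+).
Level 19 falls in the 16-19 band.
Grid: Level 16-19 × Category 4 = 56-67 months.

56-67 months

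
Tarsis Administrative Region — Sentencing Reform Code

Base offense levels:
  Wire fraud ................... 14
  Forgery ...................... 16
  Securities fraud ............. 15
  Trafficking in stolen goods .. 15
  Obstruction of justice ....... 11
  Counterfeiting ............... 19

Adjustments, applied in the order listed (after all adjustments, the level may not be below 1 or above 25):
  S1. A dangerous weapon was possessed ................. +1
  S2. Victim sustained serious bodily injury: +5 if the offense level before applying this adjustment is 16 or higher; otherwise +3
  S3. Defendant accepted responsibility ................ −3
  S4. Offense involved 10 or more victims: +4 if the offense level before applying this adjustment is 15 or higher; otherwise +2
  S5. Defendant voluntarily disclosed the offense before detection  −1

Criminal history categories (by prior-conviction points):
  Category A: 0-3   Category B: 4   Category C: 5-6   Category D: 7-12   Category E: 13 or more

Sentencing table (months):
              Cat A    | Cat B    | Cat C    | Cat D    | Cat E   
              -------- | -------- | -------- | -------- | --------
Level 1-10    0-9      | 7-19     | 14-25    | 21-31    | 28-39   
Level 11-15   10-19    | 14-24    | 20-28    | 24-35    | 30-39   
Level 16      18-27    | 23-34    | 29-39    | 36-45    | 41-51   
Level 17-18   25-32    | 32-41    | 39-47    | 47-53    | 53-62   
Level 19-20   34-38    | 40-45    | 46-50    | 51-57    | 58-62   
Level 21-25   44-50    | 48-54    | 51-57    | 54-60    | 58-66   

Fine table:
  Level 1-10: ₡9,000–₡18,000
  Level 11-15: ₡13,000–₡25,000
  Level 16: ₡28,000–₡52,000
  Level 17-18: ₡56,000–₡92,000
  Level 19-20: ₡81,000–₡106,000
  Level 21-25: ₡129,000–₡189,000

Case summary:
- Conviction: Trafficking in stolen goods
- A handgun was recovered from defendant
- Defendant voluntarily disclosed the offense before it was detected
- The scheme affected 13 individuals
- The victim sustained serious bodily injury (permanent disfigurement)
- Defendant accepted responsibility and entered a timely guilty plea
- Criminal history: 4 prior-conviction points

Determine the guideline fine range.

Base offense level for trafficking in stolen goods: 15.
S1 applies: 15 + 1 = 16.
S2 applies (level before this adjustment is 16 ≥ 16, so +5): 16 + 5 = 21.
S3 applies: 21 − 3 = 18.
S4 applies (level before this adjustment is 18 ≥ 15, so +4): 18 + 4 = 22.
S5 applies: 22 − 1 = 21.
Final offense level: 21.
Level 21 falls in the 21-25 band.
Fine table: Level 21-25 → ₡129,000–₡189,000.

₡129,000–₡189,000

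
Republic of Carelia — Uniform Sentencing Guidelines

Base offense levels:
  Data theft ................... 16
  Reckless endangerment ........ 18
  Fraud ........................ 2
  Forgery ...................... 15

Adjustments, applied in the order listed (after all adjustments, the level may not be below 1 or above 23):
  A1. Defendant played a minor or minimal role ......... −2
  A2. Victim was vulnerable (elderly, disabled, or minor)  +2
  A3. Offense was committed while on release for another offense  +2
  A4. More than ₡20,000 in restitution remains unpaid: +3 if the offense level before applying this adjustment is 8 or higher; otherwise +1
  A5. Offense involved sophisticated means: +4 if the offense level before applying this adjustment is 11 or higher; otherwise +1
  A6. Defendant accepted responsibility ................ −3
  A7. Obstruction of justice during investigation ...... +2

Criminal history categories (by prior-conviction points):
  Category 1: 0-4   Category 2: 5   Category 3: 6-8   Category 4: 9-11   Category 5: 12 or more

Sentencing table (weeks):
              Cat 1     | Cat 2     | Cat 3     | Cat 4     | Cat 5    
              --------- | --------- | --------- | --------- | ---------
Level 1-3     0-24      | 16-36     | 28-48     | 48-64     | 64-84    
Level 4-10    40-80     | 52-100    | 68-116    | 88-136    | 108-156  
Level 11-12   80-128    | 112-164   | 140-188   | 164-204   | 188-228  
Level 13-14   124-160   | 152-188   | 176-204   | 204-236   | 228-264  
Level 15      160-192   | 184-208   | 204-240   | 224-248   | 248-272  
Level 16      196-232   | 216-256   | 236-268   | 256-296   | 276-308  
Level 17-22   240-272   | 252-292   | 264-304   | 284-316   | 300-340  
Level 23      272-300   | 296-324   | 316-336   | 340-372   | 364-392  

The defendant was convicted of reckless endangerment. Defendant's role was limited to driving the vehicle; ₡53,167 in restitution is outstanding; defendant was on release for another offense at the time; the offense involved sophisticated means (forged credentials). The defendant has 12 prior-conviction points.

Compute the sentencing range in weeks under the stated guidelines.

Base offense level for reckless endangerment: 18.
A1 applies: 18 − 2 = 16.
A2 does not apply.
A3 applies: 16 + 2 = 18.
A4 applies (level before this adjustment is 18 ≥ 8, so +3): 18 + 3 = 21.
A5 applies (level before this adjustment is 21 ≥ 11, so +4): 21 + 4 = 25.
A6 does not apply.
Level 25 exceeds the maximum of 23; capped at 23.
Final offense level: 23.
Criminal history: 12 prior points → Category 5 (12+).
Level 23 falls in the 23 band.
Grid: Level 23 × Category 5 = 364-392 weeks.

364-392 weeks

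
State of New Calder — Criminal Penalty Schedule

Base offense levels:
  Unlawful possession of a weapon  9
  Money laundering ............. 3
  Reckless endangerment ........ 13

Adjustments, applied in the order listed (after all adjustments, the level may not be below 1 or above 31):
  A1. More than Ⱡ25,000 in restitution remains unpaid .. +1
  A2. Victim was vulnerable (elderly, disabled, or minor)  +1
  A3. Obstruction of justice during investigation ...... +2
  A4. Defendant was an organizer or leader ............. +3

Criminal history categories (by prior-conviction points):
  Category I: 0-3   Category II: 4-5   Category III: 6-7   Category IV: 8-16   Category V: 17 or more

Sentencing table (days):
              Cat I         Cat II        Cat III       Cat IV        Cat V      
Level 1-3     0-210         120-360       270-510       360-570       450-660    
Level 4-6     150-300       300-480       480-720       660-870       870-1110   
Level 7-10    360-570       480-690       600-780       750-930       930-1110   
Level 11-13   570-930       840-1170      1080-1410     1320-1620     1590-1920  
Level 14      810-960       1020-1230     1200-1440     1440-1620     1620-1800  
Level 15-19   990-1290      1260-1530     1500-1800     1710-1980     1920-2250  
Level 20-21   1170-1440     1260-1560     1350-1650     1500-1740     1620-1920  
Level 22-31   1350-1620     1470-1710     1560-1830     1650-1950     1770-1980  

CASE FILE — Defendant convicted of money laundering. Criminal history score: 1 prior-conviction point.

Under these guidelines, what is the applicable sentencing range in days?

0-210 days

Base offense level for money laundering: 3.
Final offense level: 3.
Criminal history: 1 prior point → Category I (0-3).
Level 3 falls in the 1-3 band.
Grid: Level 1-3 × Category I = 0-210 days.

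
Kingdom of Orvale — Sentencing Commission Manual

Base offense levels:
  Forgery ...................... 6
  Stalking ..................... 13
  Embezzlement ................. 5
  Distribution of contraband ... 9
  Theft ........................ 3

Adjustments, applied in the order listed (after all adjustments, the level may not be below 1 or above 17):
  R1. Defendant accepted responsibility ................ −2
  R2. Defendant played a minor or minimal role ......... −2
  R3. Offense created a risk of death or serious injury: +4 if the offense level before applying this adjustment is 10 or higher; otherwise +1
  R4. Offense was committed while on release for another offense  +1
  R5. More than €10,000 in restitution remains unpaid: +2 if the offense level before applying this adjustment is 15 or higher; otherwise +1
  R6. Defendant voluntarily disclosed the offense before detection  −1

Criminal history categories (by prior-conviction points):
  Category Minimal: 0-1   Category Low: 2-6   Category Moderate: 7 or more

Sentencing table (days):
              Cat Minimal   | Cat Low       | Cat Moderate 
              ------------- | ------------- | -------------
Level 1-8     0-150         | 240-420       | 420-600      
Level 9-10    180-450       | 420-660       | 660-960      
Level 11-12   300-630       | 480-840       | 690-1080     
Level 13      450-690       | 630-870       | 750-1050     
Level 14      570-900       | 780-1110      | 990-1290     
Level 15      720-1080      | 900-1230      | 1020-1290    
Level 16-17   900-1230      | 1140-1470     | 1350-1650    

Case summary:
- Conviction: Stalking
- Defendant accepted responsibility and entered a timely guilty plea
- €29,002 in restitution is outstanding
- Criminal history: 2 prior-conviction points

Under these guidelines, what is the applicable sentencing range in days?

Base offense level for stalking: 13.
R1 applies: 13 − 2 = 11.
R2 does not apply.
R5 applies (level before this adjustment is 11 < 15, so +1): 11 + 1 = 12.
R6 does not apply.
Final offense level: 12.
Criminal history: 2 prior points → Category Low (2-6).
Level 12 falls in the 11-12 band.
Grid: Level 11-12 × Category Low = 480-840 days.

480-840 days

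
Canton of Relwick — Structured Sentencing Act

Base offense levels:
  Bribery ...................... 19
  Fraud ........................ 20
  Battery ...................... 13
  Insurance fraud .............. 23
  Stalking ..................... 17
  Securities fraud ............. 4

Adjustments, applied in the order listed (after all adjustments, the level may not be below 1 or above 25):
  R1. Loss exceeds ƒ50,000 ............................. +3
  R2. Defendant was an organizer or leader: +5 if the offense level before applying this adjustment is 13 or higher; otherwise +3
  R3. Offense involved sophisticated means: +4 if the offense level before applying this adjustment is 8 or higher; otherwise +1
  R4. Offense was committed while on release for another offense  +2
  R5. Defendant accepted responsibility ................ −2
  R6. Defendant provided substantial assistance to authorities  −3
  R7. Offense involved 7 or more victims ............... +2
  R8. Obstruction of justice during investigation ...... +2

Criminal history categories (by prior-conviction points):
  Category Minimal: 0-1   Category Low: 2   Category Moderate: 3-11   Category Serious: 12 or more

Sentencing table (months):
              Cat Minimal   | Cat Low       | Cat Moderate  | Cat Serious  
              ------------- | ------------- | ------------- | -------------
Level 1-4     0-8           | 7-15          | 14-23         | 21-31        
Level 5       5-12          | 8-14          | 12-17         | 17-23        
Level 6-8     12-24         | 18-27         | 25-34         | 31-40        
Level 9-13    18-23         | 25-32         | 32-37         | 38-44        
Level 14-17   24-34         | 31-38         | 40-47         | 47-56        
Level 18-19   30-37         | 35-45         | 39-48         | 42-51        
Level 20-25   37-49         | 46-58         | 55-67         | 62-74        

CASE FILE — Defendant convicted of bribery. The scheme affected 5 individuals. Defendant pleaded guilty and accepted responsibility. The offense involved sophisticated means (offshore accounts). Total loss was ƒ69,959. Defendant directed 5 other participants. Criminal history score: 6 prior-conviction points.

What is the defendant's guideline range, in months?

55-67 months

Base offense level for bribery: 19.
R1 applies: 19 + 3 = 22.
R2 applies (level before this adjustment is 22 ≥ 13, so +5): 22 + 5 = 27.
R3 applies (level before this adjustment is 27 ≥ 8, so +4): 27 + 4 = 31.
R5 applies: 31 − 2 = 29.
R6 does not apply.
R7 does not apply.
R8 does not apply.
Level 29 exceeds the maximum of 25; capped at 25.
Final offense level: 25.
Criminal history: 6 prior points → Category Moderate (3-11).
Level 25 falls in the 20-25 band.
Grid: Level 20-25 × Category Moderate = 55-67 months.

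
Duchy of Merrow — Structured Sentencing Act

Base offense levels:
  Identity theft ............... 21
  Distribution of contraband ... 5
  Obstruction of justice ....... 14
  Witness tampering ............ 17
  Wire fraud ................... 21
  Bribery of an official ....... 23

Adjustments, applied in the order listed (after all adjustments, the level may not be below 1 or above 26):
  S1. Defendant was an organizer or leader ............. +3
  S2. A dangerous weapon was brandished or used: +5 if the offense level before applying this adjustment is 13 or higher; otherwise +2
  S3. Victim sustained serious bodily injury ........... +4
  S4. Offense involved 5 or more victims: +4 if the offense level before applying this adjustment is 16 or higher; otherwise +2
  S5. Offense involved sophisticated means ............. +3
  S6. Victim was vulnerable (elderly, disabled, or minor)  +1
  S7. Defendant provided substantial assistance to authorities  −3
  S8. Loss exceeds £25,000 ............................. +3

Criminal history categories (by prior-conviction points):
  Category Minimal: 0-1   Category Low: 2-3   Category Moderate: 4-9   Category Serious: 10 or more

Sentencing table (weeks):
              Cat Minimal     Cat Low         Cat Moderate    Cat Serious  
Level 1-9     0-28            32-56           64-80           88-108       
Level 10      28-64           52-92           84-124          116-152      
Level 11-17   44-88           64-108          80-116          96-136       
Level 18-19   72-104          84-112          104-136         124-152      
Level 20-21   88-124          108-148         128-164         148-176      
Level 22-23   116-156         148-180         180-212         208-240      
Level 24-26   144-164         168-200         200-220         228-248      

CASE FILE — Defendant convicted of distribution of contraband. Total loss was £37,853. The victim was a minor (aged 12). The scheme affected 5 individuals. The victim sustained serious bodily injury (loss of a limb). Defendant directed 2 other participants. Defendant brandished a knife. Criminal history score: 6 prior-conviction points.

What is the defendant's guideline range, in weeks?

Base offense level for distribution of contraband: 5.
S1 applies: 5 + 3 = 8.
S2 applies (level before this adjustment is 8 < 13, so +2): 8 + 2 = 10.
S3 applies: 10 + 4 = 14.
S4 applies (level before this adjustment is 14 < 16, so +2): 14 + 2 = 16.
S5 does not apply.
S6 applies: 16 + 1 = 17.
S7 does not apply.
S8 applies: 17 + 3 = 20.
Final offense level: 20.
Criminal history: 6 prior points → Category Moderate (4-9).
Level 20 falls in the 20-21 band.
Grid: Level 20-21 × Category Moderate = 128-164 weeks.

128-164 weeks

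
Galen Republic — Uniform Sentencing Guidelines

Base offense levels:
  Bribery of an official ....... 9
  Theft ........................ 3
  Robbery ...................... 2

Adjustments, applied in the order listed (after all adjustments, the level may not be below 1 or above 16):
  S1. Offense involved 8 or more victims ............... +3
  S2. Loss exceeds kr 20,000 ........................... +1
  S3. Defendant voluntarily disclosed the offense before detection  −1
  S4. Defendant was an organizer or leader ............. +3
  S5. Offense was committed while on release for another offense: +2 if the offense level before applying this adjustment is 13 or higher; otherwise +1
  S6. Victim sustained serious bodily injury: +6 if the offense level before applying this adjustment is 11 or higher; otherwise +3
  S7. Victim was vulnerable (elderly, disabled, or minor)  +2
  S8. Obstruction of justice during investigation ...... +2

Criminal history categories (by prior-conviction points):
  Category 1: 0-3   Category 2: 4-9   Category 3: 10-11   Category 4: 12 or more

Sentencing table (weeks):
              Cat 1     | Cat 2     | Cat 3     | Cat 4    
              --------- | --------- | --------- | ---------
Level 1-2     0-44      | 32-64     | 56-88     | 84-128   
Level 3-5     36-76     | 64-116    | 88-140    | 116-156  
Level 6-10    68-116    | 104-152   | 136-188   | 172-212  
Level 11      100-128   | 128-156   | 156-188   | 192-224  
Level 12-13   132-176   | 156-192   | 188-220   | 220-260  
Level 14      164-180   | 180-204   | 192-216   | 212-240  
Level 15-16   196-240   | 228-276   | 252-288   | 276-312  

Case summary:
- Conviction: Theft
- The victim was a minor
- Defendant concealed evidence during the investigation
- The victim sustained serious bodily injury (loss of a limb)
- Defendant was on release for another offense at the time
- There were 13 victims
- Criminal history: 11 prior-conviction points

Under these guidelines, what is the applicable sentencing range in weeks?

192-216 weeks

Base offense level for theft: 3.
S1 applies: 3 + 3 = 6.
S2 does not apply.
S5 applies (level before this adjustment is 6 < 13, so +1): 6 + 1 = 7.
S6 applies (level before this adjustment is 7 < 11, so +3): 7 + 3 = 10.
S7 applies: 10 + 2 = 12.
S8 applies: 12 + 2 = 14.
Final offense level: 14.
Criminal history: 11 prior points → Category 3 (10-11).
Level 14 falls in the 14 band.
Grid: Level 14 × Category 3 = 192-216 weeks.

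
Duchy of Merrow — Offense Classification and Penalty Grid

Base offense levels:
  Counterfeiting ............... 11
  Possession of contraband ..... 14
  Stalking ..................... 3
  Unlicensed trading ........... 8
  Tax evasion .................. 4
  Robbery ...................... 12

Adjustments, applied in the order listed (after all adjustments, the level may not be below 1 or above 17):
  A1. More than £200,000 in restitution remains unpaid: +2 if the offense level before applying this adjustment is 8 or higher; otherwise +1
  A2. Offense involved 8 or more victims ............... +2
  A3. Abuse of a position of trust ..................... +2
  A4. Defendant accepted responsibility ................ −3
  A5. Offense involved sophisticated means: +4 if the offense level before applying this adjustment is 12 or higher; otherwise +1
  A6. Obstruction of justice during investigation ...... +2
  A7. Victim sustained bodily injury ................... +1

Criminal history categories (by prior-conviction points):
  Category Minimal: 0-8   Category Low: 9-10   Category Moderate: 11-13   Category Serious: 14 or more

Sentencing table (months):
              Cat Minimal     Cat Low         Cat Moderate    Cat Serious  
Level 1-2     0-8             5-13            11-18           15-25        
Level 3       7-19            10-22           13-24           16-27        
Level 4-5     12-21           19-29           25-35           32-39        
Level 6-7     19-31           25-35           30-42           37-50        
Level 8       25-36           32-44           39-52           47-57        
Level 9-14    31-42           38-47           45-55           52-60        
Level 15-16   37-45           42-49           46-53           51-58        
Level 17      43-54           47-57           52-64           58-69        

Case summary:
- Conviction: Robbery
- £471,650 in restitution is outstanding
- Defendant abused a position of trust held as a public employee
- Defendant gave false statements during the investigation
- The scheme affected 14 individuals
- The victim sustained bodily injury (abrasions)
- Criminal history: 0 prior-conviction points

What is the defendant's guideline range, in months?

43-54 months

Base offense level for robbery: 12.
A1 applies (level before this adjustment is 12 ≥ 8, so +2): 12 + 2 = 14.
A2 applies: 14 + 2 = 16.
A3 applies: 16 + 2 = 18.
A4 does not apply.
A6 applies: 18 + 2 = 20.
A7 applies: 20 + 1 = 21.
Level 21 exceeds the maximum of 17; capped at 17.
Final offense level: 17.
Criminal history: 0 prior points → Category Minimal (0-8).
Level 17 falls in the 17 band.
Grid: Level 17 × Category Minimal = 43-54 months.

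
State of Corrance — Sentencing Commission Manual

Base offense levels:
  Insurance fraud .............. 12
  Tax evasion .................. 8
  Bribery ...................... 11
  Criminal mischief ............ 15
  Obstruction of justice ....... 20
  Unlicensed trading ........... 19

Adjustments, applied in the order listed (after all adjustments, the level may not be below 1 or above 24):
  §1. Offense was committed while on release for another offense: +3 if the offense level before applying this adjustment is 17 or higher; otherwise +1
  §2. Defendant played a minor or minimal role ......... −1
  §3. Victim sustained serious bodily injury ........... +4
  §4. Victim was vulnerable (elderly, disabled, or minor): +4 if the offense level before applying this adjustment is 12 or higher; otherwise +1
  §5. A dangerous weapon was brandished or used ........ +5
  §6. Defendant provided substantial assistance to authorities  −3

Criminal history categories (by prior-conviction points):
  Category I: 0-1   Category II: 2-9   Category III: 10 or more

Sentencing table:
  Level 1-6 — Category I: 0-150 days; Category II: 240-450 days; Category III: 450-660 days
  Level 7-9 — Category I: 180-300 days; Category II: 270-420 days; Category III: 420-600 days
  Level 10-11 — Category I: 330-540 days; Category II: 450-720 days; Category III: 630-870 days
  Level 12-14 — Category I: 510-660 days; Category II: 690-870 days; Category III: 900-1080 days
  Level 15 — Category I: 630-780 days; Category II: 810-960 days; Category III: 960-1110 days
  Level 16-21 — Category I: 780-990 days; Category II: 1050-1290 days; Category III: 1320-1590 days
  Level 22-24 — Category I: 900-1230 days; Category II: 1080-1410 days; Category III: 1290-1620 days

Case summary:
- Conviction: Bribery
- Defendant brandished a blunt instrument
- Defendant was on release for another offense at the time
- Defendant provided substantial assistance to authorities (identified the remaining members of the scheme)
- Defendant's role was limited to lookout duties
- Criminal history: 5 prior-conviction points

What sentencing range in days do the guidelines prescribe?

Base offense level for bribery: 11.
§1 applies (level before this adjustment is 11 < 17, so +1): 11 + 1 = 12.
§2 applies: 12 − 1 = 11.
§5 applies: 11 + 5 = 16.
§6 applies: 16 − 3 = 13.
Final offense level: 13.
Criminal history: 5 prior points → Category II (2-9).
Level 13 falls in the 12-14 band.
Grid: Level 12-14 × Category II = 690-870 days.

690-870 days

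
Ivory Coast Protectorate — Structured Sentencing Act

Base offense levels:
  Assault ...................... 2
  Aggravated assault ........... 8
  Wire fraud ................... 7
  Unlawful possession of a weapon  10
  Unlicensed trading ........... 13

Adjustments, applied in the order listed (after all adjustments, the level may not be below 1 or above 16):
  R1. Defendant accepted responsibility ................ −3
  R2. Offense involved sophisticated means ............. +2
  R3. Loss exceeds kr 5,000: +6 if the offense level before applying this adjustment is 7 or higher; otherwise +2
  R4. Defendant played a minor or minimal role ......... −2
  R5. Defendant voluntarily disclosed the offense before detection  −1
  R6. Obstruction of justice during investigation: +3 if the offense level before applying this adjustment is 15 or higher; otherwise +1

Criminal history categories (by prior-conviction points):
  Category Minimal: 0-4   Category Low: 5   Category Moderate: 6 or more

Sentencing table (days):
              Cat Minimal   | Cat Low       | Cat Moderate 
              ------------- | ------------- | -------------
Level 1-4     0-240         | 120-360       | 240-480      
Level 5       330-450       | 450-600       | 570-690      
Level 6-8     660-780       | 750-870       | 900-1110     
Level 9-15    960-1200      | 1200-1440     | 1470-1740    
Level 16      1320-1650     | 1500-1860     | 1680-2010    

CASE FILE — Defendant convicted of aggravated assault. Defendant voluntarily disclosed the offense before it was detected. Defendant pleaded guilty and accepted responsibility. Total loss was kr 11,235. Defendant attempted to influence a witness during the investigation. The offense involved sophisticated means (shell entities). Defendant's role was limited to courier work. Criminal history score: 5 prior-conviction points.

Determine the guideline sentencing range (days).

Base offense level for aggravated assault: 8.
R1 applies: 8 − 3 = 5.
R2 applies: 5 + 2 = 7.
R3 applies (level before this adjustment is 7 ≥ 7, so +6): 7 + 6 = 13.
R4 applies: 13 − 2 = 11.
R5 applies: 11 − 1 = 10.
R6 applies (level before this adjustment is 10 < 15, so +1): 10 + 1 = 11.
Final offense level: 11.
Criminal history: 5 prior points → Category Low (5).
Level 11 falls in the 9-15 band.
Grid: Level 9-15 × Category Low = 1200-1440 days.

1200-1440 days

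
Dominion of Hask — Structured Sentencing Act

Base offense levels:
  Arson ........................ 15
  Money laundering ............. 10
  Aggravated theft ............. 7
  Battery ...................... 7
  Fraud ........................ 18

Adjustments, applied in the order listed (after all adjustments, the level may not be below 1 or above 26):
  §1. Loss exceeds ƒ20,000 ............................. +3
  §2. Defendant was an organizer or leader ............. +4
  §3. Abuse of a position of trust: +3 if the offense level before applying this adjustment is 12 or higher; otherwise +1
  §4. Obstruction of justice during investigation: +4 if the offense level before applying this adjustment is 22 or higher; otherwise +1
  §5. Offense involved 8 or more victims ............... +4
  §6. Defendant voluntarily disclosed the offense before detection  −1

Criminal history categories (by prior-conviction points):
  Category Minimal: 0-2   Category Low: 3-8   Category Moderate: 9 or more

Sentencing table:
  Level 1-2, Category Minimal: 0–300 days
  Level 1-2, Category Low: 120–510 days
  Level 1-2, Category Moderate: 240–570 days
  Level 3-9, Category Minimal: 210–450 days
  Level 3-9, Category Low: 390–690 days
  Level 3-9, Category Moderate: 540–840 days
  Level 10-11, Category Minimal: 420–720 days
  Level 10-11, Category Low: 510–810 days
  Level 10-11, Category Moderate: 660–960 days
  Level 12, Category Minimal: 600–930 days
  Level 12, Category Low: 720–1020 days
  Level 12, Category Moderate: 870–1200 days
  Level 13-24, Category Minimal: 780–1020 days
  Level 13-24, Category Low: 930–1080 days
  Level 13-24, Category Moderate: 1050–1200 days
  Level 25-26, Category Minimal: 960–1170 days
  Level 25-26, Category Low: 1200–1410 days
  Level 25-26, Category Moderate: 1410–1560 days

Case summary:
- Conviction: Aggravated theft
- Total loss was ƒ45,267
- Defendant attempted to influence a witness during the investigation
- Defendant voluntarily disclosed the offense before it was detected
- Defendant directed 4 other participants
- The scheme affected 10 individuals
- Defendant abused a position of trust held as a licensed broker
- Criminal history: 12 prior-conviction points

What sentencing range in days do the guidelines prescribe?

Base offense level for aggravated theft: 7.
§1 applies: 7 + 3 = 10.
§2 applies: 10 + 4 = 14.
§3 applies (level before this adjustment is 14 ≥ 12, so +3): 14 + 3 = 17.
§4 applies (level before this adjustment is 17 < 22, so +1): 17 + 1 = 18.
§5 applies: 18 + 4 = 22.
§6 applies: 22 − 1 = 21.
Final offense level: 21.
Criminal history: 12 prior points → Category Moderate (9+).
Level 21 falls in the 13-24 band.
Grid: Level 13-24 × Category Moderate = 1050-1200 days.

1050-1200 days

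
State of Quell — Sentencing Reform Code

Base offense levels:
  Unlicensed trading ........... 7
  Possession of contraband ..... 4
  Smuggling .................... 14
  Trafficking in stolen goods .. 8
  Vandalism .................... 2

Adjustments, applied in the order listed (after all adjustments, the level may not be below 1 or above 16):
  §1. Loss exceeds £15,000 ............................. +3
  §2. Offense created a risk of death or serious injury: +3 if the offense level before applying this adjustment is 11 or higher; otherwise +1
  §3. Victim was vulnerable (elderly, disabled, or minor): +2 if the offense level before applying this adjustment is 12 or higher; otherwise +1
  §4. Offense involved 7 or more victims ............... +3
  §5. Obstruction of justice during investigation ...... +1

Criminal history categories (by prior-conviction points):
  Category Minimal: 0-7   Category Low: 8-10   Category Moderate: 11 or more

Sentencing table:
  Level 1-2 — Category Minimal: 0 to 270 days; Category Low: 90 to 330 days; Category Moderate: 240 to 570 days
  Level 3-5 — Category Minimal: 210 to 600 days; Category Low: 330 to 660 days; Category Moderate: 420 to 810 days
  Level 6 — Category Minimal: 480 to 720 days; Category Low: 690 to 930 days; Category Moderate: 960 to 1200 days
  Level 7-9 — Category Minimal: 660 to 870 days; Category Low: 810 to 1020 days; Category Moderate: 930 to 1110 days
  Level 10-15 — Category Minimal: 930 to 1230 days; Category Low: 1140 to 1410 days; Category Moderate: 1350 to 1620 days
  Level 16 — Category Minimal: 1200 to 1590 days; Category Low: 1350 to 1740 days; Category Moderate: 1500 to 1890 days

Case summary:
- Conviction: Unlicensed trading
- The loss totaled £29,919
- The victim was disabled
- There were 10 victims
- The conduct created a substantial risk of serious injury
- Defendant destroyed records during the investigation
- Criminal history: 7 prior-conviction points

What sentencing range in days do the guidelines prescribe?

1200-1590 days

Base offense level for unlicensed trading: 7.
§1 applies: 7 + 3 = 10.
§2 applies (level before this adjustment is 10 < 11, so +1): 10 + 1 = 11.
§3 applies (level before this adjustment is 11 < 12, so +1): 11 + 1 = 12.
§4 applies: 12 + 3 = 15.
§5 applies: 15 + 1 = 16.
Final offense level: 16.
Criminal history: 7 prior points → Category Minimal (0-7).
Level 16 falls in the 16 band.
Grid: Level 16 × Category Minimal = 1200-1590 days.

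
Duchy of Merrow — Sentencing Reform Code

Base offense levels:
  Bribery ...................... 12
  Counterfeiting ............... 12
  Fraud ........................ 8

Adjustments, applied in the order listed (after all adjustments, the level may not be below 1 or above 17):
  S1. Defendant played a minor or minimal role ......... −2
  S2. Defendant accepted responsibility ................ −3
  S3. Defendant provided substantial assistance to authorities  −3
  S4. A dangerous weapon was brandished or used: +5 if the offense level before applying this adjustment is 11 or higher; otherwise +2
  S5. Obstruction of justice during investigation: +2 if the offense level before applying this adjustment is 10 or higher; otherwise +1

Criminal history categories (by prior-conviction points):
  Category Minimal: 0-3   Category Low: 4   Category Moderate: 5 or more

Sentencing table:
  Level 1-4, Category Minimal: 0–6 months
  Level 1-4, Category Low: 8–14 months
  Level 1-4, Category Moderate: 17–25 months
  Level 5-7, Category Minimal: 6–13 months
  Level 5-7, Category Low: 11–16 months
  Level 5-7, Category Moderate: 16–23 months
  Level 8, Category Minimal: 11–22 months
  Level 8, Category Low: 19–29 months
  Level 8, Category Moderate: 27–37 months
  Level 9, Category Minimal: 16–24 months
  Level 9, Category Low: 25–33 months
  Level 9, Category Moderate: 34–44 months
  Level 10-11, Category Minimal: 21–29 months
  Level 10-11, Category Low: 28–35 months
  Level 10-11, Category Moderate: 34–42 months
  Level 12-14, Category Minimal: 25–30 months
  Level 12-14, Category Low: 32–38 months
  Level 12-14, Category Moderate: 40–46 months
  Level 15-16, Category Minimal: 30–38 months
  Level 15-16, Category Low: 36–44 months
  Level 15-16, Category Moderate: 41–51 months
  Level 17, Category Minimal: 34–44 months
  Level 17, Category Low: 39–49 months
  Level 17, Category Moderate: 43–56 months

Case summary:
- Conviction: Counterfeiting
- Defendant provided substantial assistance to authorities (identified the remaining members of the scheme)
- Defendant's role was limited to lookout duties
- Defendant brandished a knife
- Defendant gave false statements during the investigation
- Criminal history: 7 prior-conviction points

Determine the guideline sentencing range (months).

34-42 months

Base offense level for counterfeiting: 12.
S1 applies: 12 − 2 = 10.
S2 does not apply.
S3 applies: 10 − 3 = 7.
S4 applies (level before this adjustment is 7 < 11, so +2): 7 + 2 = 9.
S5 applies (level before this adjustment is 9 < 10, so +1): 9 + 1 = 10.
Final offense level: 10.
Criminal history: 7 prior points → Category Moderate (5+).
Level 10 falls in the 10-11 band.
Grid: Level 10-11 × Category Moderate = 34-42 months.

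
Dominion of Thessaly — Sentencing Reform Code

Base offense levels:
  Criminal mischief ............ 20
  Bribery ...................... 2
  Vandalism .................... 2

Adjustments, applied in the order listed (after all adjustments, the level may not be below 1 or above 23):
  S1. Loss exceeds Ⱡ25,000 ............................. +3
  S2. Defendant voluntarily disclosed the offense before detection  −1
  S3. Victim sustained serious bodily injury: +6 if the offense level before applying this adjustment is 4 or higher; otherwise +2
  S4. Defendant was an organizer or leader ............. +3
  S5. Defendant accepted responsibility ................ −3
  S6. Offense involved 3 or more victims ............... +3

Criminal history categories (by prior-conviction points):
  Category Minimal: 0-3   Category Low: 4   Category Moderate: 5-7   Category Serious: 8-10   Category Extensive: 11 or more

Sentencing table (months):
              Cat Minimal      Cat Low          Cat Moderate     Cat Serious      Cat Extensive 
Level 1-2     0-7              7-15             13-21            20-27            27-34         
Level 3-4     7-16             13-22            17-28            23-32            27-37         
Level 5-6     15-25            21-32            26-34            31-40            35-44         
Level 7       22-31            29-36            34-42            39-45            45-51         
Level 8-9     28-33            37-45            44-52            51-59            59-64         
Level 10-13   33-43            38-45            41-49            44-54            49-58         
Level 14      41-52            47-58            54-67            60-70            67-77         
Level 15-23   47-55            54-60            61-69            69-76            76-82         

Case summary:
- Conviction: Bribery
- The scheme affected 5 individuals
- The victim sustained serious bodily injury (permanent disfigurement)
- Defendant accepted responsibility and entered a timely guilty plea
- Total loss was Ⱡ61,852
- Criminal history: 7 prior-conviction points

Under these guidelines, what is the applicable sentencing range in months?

Base offense level for bribery: 2.
S1 applies: 2 + 3 = 5.
S3 applies (level before this adjustment is 5 ≥ 4, so +6): 5 + 6 = 11.
S5 applies: 11 − 3 = 8.
S6 applies: 8 + 3 = 11.
Final offense level: 11.
Criminal history: 7 prior points → Category Moderate (5-7).
Level 11 falls in the 10-13 band.
Grid: Level 10-13 × Category Moderate = 41-49 months.

41-49 months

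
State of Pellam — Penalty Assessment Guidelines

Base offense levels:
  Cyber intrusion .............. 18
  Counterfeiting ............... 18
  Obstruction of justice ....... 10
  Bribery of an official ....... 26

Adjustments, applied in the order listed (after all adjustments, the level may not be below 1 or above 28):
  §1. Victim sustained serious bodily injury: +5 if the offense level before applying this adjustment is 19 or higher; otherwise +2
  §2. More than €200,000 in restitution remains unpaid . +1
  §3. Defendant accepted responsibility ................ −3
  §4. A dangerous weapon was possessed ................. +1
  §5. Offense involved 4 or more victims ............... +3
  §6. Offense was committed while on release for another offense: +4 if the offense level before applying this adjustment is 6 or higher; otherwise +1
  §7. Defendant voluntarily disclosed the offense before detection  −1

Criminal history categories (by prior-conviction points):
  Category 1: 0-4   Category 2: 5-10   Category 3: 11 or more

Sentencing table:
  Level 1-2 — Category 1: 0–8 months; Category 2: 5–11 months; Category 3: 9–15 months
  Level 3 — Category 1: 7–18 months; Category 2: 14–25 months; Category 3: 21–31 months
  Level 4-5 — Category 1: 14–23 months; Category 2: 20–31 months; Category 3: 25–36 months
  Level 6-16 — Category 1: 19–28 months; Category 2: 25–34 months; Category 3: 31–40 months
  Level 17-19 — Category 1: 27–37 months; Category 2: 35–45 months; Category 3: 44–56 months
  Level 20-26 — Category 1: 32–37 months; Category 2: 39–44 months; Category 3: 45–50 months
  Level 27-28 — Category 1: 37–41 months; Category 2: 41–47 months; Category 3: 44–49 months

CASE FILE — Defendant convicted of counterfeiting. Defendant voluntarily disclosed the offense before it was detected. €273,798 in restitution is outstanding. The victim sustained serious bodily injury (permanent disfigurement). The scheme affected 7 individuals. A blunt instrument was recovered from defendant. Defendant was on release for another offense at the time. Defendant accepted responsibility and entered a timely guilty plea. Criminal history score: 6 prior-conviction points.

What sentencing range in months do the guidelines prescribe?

39-44 months

Base offense level for counterfeiting: 18.
§1 applies (level before this adjustment is 18 < 19, so +2): 18 + 2 = 20.
§2 applies: 20 + 1 = 21.
§3 applies: 21 − 3 = 18.
§4 applies: 18 + 1 = 19.
§5 applies: 19 + 3 = 22.
§6 applies (level before this adjustment is 22 ≥ 6, so +4): 22 + 4 = 26.
§7 applies: 26 − 1 = 25.
Final offense level: 25.
Criminal history: 6 prior points → Category 2 (5-10).
Level 25 falls in the 20-26 band.
Grid: Level 20-26 × Category 2 = 39-44 months.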